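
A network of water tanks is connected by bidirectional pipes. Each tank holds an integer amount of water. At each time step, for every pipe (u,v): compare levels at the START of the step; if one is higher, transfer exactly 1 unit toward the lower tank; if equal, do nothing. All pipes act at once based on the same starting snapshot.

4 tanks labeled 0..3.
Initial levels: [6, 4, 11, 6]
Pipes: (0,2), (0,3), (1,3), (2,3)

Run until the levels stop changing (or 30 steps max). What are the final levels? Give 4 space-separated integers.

Step 1: flows [2->0,0=3,3->1,2->3] -> levels [7 5 9 6]
Step 2: flows [2->0,0->3,3->1,2->3] -> levels [7 6 7 7]
Step 3: flows [0=2,0=3,3->1,2=3] -> levels [7 7 7 6]
Step 4: flows [0=2,0->3,1->3,2->3] -> levels [6 6 6 9]
Step 5: flows [0=2,3->0,3->1,3->2] -> levels [7 7 7 6]
  -> period-2 cycle: step 5 state = step 3 state; never stabilizes
  -> state at step 30: (30-3) mod 2 = 1, same as step 4 -> [6 6 6 9]

Answer: 6 6 6 9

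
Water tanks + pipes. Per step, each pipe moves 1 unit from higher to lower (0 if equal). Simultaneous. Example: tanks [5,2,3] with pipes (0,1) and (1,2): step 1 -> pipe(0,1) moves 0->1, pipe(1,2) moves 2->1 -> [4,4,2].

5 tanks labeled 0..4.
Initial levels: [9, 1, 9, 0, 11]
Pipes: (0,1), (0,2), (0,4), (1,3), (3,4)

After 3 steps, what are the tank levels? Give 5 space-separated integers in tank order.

Answer: 8 3 8 4 7

Derivation:
Step 1: flows [0->1,0=2,4->0,1->3,4->3] -> levels [9 1 9 2 9]
Step 2: flows [0->1,0=2,0=4,3->1,4->3] -> levels [8 3 9 2 8]
Step 3: flows [0->1,2->0,0=4,1->3,4->3] -> levels [8 3 8 4 7]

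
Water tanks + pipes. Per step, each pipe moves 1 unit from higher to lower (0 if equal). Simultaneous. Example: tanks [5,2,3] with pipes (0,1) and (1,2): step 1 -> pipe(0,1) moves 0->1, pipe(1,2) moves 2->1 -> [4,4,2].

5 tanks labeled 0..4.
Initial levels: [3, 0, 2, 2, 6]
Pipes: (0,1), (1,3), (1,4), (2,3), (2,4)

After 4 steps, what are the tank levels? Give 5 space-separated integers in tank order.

Answer: 3 1 3 3 3

Derivation:
Step 1: flows [0->1,3->1,4->1,2=3,4->2] -> levels [2 3 3 1 4]
Step 2: flows [1->0,1->3,4->1,2->3,4->2] -> levels [3 2 3 3 2]
Step 3: flows [0->1,3->1,1=4,2=3,2->4] -> levels [2 4 2 2 3]
Step 4: flows [1->0,1->3,1->4,2=3,4->2] -> levels [3 1 3 3 3]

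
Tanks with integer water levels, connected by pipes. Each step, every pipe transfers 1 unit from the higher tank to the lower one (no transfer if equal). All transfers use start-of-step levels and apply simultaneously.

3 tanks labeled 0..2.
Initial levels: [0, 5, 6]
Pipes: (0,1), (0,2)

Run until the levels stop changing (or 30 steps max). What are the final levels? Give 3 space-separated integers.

Step 1: flows [1->0,2->0] -> levels [2 4 5]
Step 2: flows [1->0,2->0] -> levels [4 3 4]
Step 3: flows [0->1,0=2] -> levels [3 4 4]
Step 4: flows [1->0,2->0] -> levels [5 3 3]
Step 5: flows [0->1,0->2] -> levels [3 4 4]
  -> period-2 cycle: step 5 state = step 3 state; never stabilizes
  -> state at step 30: (30-3) mod 2 = 1, same as step 4 -> [5 3 3]

Answer: 5 3 3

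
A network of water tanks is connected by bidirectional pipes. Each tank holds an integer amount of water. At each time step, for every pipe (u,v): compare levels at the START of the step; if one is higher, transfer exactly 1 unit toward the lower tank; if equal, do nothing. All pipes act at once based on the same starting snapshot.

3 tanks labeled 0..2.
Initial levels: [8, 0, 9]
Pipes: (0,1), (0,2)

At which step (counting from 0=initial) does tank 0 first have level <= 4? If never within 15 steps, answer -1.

Answer: -1

Derivation:
Step 1: flows [0->1,2->0] -> levels [8 1 8]
Step 2: flows [0->1,0=2] -> levels [7 2 8]
Step 3: flows [0->1,2->0] -> levels [7 3 7]
Step 4: flows [0->1,0=2] -> levels [6 4 7]
Step 5: flows [0->1,2->0] -> levels [6 5 6]
Step 6: flows [0->1,0=2] -> levels [5 6 6]
Step 7: flows [1->0,2->0] -> levels [7 5 5]
Step 8: flows [0->1,0->2] -> levels [5 6 6]
  -> period-2 cycle (repeats step 6); tank 0 never drops to <=4
Tank 0 never reaches <=4 within 15 steps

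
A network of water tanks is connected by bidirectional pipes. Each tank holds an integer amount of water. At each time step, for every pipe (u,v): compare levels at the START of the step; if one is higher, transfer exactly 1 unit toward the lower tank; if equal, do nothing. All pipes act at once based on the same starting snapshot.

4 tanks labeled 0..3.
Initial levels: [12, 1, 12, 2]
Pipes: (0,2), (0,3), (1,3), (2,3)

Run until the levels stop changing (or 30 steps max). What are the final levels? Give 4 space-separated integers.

Answer: 7 7 7 6

Derivation:
Step 1: flows [0=2,0->3,3->1,2->3] -> levels [11 2 11 3]
Step 2: flows [0=2,0->3,3->1,2->3] -> levels [10 3 10 4]
Step 3: flows [0=2,0->3,3->1,2->3] -> levels [9 4 9 5]
Step 4: flows [0=2,0->3,3->1,2->3] -> levels [8 5 8 6]
Step 5: flows [0=2,0->3,3->1,2->3] -> levels [7 6 7 7]
Step 6: flows [0=2,0=3,3->1,2=3] -> levels [7 7 7 6]
Step 7: flows [0=2,0->3,1->3,2->3] -> levels [6 6 6 9]
Step 8: flows [0=2,3->0,3->1,3->2] -> levels [7 7 7 6]
  -> period-2 cycle: step 8 state = step 6 state; never stabilizes
  -> state at step 30: (30-6) mod 2 = 0, same as step 6 -> [7 7 7 6]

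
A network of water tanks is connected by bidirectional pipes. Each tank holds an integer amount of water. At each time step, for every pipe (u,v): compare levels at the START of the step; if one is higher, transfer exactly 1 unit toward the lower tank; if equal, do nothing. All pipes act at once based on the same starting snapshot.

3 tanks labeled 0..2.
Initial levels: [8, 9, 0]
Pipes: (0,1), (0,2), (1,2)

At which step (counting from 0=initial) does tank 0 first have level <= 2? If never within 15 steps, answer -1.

Step 1: flows [1->0,0->2,1->2] -> levels [8 7 2]
Step 2: flows [0->1,0->2,1->2] -> levels [6 7 4]
Step 3: flows [1->0,0->2,1->2] -> levels [6 5 6]
Step 4: flows [0->1,0=2,2->1] -> levels [5 7 5]
Step 5: flows [1->0,0=2,1->2] -> levels [6 5 6]
  -> period-2 cycle (repeats step 3); tank 0 never drops to <=2
Tank 0 never reaches <=2 within 15 steps

Answer: -1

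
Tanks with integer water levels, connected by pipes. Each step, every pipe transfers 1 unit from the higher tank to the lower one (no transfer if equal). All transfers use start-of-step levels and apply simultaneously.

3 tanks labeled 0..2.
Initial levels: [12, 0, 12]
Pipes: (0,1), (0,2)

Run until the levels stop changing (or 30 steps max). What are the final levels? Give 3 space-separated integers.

Answer: 8 8 8

Derivation:
Step 1: flows [0->1,0=2] -> levels [11 1 12]
Step 2: flows [0->1,2->0] -> levels [11 2 11]
Step 3: flows [0->1,0=2] -> levels [10 3 11]
Step 4: flows [0->1,2->0] -> levels [10 4 10]
Step 5: flows [0->1,0=2] -> levels [9 5 10]
Step 6: flows [0->1,2->0] -> levels [9 6 9]
Step 7: flows [0->1,0=2] -> levels [8 7 9]
Step 8: flows [0->1,2->0] -> levels [8 8 8]
Step 9: flows [0=1,0=2] -> levels [8 8 8]
  -> stable (no change)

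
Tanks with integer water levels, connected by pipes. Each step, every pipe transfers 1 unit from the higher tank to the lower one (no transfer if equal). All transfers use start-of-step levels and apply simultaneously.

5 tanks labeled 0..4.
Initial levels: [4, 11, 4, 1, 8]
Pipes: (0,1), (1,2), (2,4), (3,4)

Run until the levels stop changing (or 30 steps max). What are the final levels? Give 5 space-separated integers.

Step 1: flows [1->0,1->2,4->2,4->3] -> levels [5 9 6 2 6]
Step 2: flows [1->0,1->2,2=4,4->3] -> levels [6 7 7 3 5]
Step 3: flows [1->0,1=2,2->4,4->3] -> levels [7 6 6 4 5]
Step 4: flows [0->1,1=2,2->4,4->3] -> levels [6 7 5 5 5]
Step 5: flows [1->0,1->2,2=4,3=4] -> levels [7 5 6 5 5]
Step 6: flows [0->1,2->1,2->4,3=4] -> levels [6 7 4 5 6]
Step 7: flows [1->0,1->2,4->2,4->3] -> levels [7 5 6 6 4]
Step 8: flows [0->1,2->1,2->4,3->4] -> levels [6 7 4 5 6]
  -> period-2 cycle: step 8 state = step 6 state; never stabilizes
  -> state at step 30: (30-6) mod 2 = 0, same as step 6 -> [6 7 4 5 6]

Answer: 6 7 4 5 6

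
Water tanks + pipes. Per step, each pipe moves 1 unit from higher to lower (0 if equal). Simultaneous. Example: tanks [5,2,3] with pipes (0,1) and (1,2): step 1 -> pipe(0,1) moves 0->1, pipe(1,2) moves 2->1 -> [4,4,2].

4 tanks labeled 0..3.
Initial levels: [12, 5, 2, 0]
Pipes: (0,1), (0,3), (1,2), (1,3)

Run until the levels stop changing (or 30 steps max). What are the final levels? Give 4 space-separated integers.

Step 1: flows [0->1,0->3,1->2,1->3] -> levels [10 4 3 2]
Step 2: flows [0->1,0->3,1->2,1->3] -> levels [8 3 4 4]
Step 3: flows [0->1,0->3,2->1,3->1] -> levels [6 6 3 4]
Step 4: flows [0=1,0->3,1->2,1->3] -> levels [5 4 4 6]
Step 5: flows [0->1,3->0,1=2,3->1] -> levels [5 6 4 4]
Step 6: flows [1->0,0->3,1->2,1->3] -> levels [5 3 5 6]
Step 7: flows [0->1,3->0,2->1,3->1] -> levels [5 6 4 4]
  -> period-2 cycle: step 7 state = step 5 state; never stabilizes
  -> state at step 30: (30-5) mod 2 = 1, same as step 6 -> [5 3 5 6]

Answer: 5 3 5 6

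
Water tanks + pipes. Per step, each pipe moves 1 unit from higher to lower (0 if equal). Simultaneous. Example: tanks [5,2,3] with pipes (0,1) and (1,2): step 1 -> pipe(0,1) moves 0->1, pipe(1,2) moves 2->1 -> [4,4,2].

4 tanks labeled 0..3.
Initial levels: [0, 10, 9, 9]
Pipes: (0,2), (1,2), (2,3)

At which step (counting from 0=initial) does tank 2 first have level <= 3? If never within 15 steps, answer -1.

Answer: -1

Derivation:
Step 1: flows [2->0,1->2,2=3] -> levels [1 9 9 9]
Step 2: flows [2->0,1=2,2=3] -> levels [2 9 8 9]
Step 3: flows [2->0,1->2,3->2] -> levels [3 8 9 8]
Step 4: flows [2->0,2->1,2->3] -> levels [4 9 6 9]
Step 5: flows [2->0,1->2,3->2] -> levels [5 8 7 8]
Step 6: flows [2->0,1->2,3->2] -> levels [6 7 8 7]
Step 7: flows [2->0,2->1,2->3] -> levels [7 8 5 8]
Step 8: flows [0->2,1->2,3->2] -> levels [6 7 8 7]
  -> period-2 cycle (repeats step 6); tank 2 never drops to <=3
Tank 2 never reaches <=3 within 15 steps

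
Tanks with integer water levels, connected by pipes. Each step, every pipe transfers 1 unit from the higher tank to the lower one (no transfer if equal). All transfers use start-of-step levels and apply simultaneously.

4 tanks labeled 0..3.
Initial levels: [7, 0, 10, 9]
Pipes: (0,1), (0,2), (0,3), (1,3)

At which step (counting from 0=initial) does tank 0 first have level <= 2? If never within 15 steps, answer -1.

Step 1: flows [0->1,2->0,3->0,3->1] -> levels [8 2 9 7]
Step 2: flows [0->1,2->0,0->3,3->1] -> levels [7 4 8 7]
Step 3: flows [0->1,2->0,0=3,3->1] -> levels [7 6 7 6]
Step 4: flows [0->1,0=2,0->3,1=3] -> levels [5 7 7 7]
Step 5: flows [1->0,2->0,3->0,1=3] -> levels [8 6 6 6]
Step 6: flows [0->1,0->2,0->3,1=3] -> levels [5 7 7 7]
  -> period-2 cycle (repeats step 4); tank 0 never drops to <=2
Tank 0 never reaches <=2 within 15 steps

Answer: -1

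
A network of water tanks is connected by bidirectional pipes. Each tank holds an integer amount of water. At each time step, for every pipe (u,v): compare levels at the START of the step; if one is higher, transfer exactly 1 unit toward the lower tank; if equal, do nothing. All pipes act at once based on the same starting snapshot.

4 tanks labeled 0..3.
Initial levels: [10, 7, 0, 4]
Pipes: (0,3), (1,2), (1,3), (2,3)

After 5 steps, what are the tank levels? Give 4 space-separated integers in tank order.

Step 1: flows [0->3,1->2,1->3,3->2] -> levels [9 5 2 5]
Step 2: flows [0->3,1->2,1=3,3->2] -> levels [8 4 4 5]
Step 3: flows [0->3,1=2,3->1,3->2] -> levels [7 5 5 4]
Step 4: flows [0->3,1=2,1->3,2->3] -> levels [6 4 4 7]
Step 5: flows [3->0,1=2,3->1,3->2] -> levels [7 5 5 4]

Answer: 7 5 5 4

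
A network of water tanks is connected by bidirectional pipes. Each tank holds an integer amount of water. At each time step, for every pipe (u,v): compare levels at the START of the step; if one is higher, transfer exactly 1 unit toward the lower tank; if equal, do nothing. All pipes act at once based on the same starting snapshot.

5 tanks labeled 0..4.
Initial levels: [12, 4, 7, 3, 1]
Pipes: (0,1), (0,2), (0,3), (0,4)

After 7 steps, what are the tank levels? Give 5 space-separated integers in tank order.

Step 1: flows [0->1,0->2,0->3,0->4] -> levels [8 5 8 4 2]
Step 2: flows [0->1,0=2,0->3,0->4] -> levels [5 6 8 5 3]
Step 3: flows [1->0,2->0,0=3,0->4] -> levels [6 5 7 5 4]
Step 4: flows [0->1,2->0,0->3,0->4] -> levels [4 6 6 6 5]
Step 5: flows [1->0,2->0,3->0,4->0] -> levels [8 5 5 5 4]
Step 6: flows [0->1,0->2,0->3,0->4] -> levels [4 6 6 6 5]
  -> period-2 cycle: step 6 state = step 4 state
  -> state at step 7: (7-4) mod 2 = 1, same as step 5 -> [8 5 5 5 4]

Answer: 8 5 5 5 4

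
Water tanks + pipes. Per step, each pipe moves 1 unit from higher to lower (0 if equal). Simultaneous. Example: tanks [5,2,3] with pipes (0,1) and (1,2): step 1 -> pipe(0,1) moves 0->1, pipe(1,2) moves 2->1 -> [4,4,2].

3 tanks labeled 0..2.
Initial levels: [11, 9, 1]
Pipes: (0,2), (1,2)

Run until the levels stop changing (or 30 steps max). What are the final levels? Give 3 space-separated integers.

Answer: 7 7 7

Derivation:
Step 1: flows [0->2,1->2] -> levels [10 8 3]
Step 2: flows [0->2,1->2] -> levels [9 7 5]
Step 3: flows [0->2,1->2] -> levels [8 6 7]
Step 4: flows [0->2,2->1] -> levels [7 7 7]
Step 5: flows [0=2,1=2] -> levels [7 7 7]
  -> stable (no change)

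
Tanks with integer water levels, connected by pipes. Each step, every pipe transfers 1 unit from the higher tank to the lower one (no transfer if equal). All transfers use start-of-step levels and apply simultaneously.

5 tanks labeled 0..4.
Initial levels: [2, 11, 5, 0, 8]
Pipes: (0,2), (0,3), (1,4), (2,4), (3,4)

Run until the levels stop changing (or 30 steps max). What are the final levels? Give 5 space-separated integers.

Answer: 6 5 4 4 7

Derivation:
Step 1: flows [2->0,0->3,1->4,4->2,4->3] -> levels [2 10 5 2 7]
Step 2: flows [2->0,0=3,1->4,4->2,4->3] -> levels [3 9 5 3 6]
Step 3: flows [2->0,0=3,1->4,4->2,4->3] -> levels [4 8 5 4 5]
Step 4: flows [2->0,0=3,1->4,2=4,4->3] -> levels [5 7 4 5 5]
Step 5: flows [0->2,0=3,1->4,4->2,3=4] -> levels [4 6 6 5 5]
Step 6: flows [2->0,3->0,1->4,2->4,3=4] -> levels [6 5 4 4 7]
Step 7: flows [0->2,0->3,4->1,4->2,4->3] -> levels [4 6 6 6 4]
Step 8: flows [2->0,3->0,1->4,2->4,3->4] -> levels [6 5 4 4 7]
  -> period-2 cycle: step 8 state = step 6 state; never stabilizes
  -> state at step 30: (30-6) mod 2 = 0, same as step 6 -> [6 5 4 4 7]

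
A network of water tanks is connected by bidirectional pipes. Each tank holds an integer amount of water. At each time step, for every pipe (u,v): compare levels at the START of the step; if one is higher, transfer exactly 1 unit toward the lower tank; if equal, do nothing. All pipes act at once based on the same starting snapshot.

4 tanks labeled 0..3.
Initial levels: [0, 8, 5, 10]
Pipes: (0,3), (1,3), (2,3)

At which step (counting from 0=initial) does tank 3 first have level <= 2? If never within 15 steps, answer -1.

Step 1: flows [3->0,3->1,3->2] -> levels [1 9 6 7]
Step 2: flows [3->0,1->3,3->2] -> levels [2 8 7 6]
Step 3: flows [3->0,1->3,2->3] -> levels [3 7 6 7]
Step 4: flows [3->0,1=3,3->2] -> levels [4 7 7 5]
Step 5: flows [3->0,1->3,2->3] -> levels [5 6 6 6]
Step 6: flows [3->0,1=3,2=3] -> levels [6 6 6 5]
Step 7: flows [0->3,1->3,2->3] -> levels [5 5 5 8]
Step 8: flows [3->0,3->1,3->2] -> levels [6 6 6 5]
  -> period-2 cycle (repeats step 6); tank 3 never drops to <=2
Tank 3 never reaches <=2 within 15 steps

Answer: -1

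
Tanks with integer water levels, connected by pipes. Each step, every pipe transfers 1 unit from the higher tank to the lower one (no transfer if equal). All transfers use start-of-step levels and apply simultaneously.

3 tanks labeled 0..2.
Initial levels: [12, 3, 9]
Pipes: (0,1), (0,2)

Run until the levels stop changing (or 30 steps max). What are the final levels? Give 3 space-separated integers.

Step 1: flows [0->1,0->2] -> levels [10 4 10]
Step 2: flows [0->1,0=2] -> levels [9 5 10]
Step 3: flows [0->1,2->0] -> levels [9 6 9]
Step 4: flows [0->1,0=2] -> levels [8 7 9]
Step 5: flows [0->1,2->0] -> levels [8 8 8]
Step 6: flows [0=1,0=2] -> levels [8 8 8]
  -> stable (no change)

Answer: 8 8 8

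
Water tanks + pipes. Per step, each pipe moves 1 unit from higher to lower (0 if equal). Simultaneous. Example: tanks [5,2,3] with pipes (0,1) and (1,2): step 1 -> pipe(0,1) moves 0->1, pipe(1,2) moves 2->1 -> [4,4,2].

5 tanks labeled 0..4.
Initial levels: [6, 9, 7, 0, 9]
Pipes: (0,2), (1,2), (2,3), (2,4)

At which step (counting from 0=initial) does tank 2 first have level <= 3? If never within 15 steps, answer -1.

Step 1: flows [2->0,1->2,2->3,4->2] -> levels [7 8 7 1 8]
Step 2: flows [0=2,1->2,2->3,4->2] -> levels [7 7 8 2 7]
Step 3: flows [2->0,2->1,2->3,2->4] -> levels [8 8 4 3 8]
Step 4: flows [0->2,1->2,2->3,4->2] -> levels [7 7 6 4 7]
Step 5: flows [0->2,1->2,2->3,4->2] -> levels [6 6 8 5 6]
Step 6: flows [2->0,2->1,2->3,2->4] -> levels [7 7 4 6 7]
Step 7: flows [0->2,1->2,3->2,4->2] -> levels [6 6 8 5 6]
  -> period-2 cycle (repeats step 5); tank 2 never drops to <=3
Tank 2 never reaches <=3 within 15 steps

Answer: -1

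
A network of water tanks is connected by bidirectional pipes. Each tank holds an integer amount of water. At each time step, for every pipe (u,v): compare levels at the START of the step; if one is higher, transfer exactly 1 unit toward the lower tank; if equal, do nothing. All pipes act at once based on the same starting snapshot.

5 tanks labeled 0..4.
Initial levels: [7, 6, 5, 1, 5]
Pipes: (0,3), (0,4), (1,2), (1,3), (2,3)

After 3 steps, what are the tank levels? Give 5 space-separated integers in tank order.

Step 1: flows [0->3,0->4,1->2,1->3,2->3] -> levels [5 4 5 4 6]
Step 2: flows [0->3,4->0,2->1,1=3,2->3] -> levels [5 5 3 6 5]
Step 3: flows [3->0,0=4,1->2,3->1,3->2] -> levels [6 5 5 3 5]

Answer: 6 5 5 3 5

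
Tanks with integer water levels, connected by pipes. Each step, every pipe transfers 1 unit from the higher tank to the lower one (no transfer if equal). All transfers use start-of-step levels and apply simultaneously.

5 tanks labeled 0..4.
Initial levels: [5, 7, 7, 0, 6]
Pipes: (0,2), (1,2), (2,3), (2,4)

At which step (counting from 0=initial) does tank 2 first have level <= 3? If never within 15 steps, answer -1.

Step 1: flows [2->0,1=2,2->3,2->4] -> levels [6 7 4 1 7]
Step 2: flows [0->2,1->2,2->3,4->2] -> levels [5 6 6 2 6]
Step 3: flows [2->0,1=2,2->3,2=4] -> levels [6 6 4 3 6]
Step 4: flows [0->2,1->2,2->3,4->2] -> levels [5 5 6 4 5]
Step 5: flows [2->0,2->1,2->3,2->4] -> levels [6 6 2 5 6]
Tank 2 first reaches <=3 at step 5

Answer: 5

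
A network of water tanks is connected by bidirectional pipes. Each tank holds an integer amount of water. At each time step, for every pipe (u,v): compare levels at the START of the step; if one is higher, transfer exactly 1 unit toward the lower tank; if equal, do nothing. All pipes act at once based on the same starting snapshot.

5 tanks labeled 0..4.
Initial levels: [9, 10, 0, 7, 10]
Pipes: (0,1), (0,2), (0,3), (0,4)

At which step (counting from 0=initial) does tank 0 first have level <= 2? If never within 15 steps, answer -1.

Step 1: flows [1->0,0->2,0->3,4->0] -> levels [9 9 1 8 9]
Step 2: flows [0=1,0->2,0->3,0=4] -> levels [7 9 2 9 9]
Step 3: flows [1->0,0->2,3->0,4->0] -> levels [9 8 3 8 8]
Step 4: flows [0->1,0->2,0->3,0->4] -> levels [5 9 4 9 9]
Step 5: flows [1->0,0->2,3->0,4->0] -> levels [7 8 5 8 8]
Step 6: flows [1->0,0->2,3->0,4->0] -> levels [9 7 6 7 7]
Step 7: flows [0->1,0->2,0->3,0->4] -> levels [5 8 7 8 8]
Step 8: flows [1->0,2->0,3->0,4->0] -> levels [9 7 6 7 7]
  -> period-2 cycle (repeats step 6); tank 0 never drops to <=2
Tank 0 never reaches <=2 within 15 steps

Answer: -1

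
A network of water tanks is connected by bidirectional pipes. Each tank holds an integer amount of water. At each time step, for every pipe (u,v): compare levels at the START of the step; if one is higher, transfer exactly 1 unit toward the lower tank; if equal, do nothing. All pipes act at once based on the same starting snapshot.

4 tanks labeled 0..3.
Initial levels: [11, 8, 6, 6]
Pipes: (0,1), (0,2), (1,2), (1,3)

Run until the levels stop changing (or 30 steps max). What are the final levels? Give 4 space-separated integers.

Answer: 7 9 8 7

Derivation:
Step 1: flows [0->1,0->2,1->2,1->3] -> levels [9 7 8 7]
Step 2: flows [0->1,0->2,2->1,1=3] -> levels [7 9 8 7]
Step 3: flows [1->0,2->0,1->2,1->3] -> levels [9 6 8 8]
Step 4: flows [0->1,0->2,2->1,3->1] -> levels [7 9 8 7]
  -> period-2 cycle: step 4 state = step 2 state; never stabilizes
  -> state at step 30: (30-2) mod 2 = 0, same as step 2 -> [7 9 8 7]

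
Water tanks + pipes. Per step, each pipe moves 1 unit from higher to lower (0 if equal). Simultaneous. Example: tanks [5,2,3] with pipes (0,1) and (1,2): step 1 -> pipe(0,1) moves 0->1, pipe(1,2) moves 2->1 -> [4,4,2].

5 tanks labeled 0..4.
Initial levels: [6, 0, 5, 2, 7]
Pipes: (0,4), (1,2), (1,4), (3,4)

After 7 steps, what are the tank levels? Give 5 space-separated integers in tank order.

Step 1: flows [4->0,2->1,4->1,4->3] -> levels [7 2 4 3 4]
Step 2: flows [0->4,2->1,4->1,4->3] -> levels [6 4 3 4 3]
Step 3: flows [0->4,1->2,1->4,3->4] -> levels [5 2 4 3 6]
Step 4: flows [4->0,2->1,4->1,4->3] -> levels [6 4 3 4 3]
  -> period-2 cycle: step 4 state = step 2 state
  -> state at step 7: (7-2) mod 2 = 1, same as step 3 -> [5 2 4 3 6]

Answer: 5 2 4 3 6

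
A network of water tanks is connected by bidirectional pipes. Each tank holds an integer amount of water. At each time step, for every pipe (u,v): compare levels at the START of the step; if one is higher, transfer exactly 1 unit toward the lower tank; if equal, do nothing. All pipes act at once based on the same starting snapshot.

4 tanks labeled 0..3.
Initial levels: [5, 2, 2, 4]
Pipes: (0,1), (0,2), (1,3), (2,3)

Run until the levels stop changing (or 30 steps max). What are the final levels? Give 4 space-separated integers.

Answer: 5 2 2 4

Derivation:
Step 1: flows [0->1,0->2,3->1,3->2] -> levels [3 4 4 2]
Step 2: flows [1->0,2->0,1->3,2->3] -> levels [5 2 2 4]
  -> period-2 cycle: step 2 state = step 0 state; never stabilizes
  -> state at step 30: (30-0) mod 2 = 0, same as step 0 -> [5 2 2 4]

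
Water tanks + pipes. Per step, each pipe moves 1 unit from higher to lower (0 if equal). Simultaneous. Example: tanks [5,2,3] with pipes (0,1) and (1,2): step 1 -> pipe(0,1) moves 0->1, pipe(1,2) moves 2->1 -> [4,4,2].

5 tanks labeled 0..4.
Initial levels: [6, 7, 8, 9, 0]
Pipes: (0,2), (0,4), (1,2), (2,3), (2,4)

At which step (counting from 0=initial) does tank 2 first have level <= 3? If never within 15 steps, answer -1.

Answer: -1

Derivation:
Step 1: flows [2->0,0->4,2->1,3->2,2->4] -> levels [6 8 6 8 2]
Step 2: flows [0=2,0->4,1->2,3->2,2->4] -> levels [5 7 7 7 4]
Step 3: flows [2->0,0->4,1=2,2=3,2->4] -> levels [5 7 5 7 6]
Step 4: flows [0=2,4->0,1->2,3->2,4->2] -> levels [6 6 8 6 4]
Step 5: flows [2->0,0->4,2->1,2->3,2->4] -> levels [6 7 4 7 6]
Step 6: flows [0->2,0=4,1->2,3->2,4->2] -> levels [5 6 8 6 5]
Step 7: flows [2->0,0=4,2->1,2->3,2->4] -> levels [6 7 4 7 6]
  -> period-2 cycle (repeats step 5); tank 2 never drops to <=3
Tank 2 never reaches <=3 within 15 steps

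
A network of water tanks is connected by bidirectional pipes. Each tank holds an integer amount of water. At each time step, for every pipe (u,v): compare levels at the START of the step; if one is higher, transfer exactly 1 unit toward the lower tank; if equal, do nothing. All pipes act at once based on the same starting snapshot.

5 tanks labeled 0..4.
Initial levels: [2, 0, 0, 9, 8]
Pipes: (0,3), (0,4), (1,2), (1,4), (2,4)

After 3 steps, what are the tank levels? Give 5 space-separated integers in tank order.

Answer: 6 2 2 6 3

Derivation:
Step 1: flows [3->0,4->0,1=2,4->1,4->2] -> levels [4 1 1 8 5]
Step 2: flows [3->0,4->0,1=2,4->1,4->2] -> levels [6 2 2 7 2]
Step 3: flows [3->0,0->4,1=2,1=4,2=4] -> levels [6 2 2 6 3]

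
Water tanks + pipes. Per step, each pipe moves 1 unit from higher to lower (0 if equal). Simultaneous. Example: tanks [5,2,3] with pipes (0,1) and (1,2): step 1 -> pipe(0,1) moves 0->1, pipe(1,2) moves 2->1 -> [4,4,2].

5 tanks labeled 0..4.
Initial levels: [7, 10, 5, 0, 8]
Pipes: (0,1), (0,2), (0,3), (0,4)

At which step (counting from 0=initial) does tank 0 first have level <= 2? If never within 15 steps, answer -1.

Answer: -1

Derivation:
Step 1: flows [1->0,0->2,0->3,4->0] -> levels [7 9 6 1 7]
Step 2: flows [1->0,0->2,0->3,0=4] -> levels [6 8 7 2 7]
Step 3: flows [1->0,2->0,0->3,4->0] -> levels [8 7 6 3 6]
Step 4: flows [0->1,0->2,0->3,0->4] -> levels [4 8 7 4 7]
Step 5: flows [1->0,2->0,0=3,4->0] -> levels [7 7 6 4 6]
Step 6: flows [0=1,0->2,0->3,0->4] -> levels [4 7 7 5 7]
Step 7: flows [1->0,2->0,3->0,4->0] -> levels [8 6 6 4 6]
Step 8: flows [0->1,0->2,0->3,0->4] -> levels [4 7 7 5 7]
  -> period-2 cycle (repeats step 6); tank 0 never drops to <=2
Tank 0 never reaches <=2 within 15 steps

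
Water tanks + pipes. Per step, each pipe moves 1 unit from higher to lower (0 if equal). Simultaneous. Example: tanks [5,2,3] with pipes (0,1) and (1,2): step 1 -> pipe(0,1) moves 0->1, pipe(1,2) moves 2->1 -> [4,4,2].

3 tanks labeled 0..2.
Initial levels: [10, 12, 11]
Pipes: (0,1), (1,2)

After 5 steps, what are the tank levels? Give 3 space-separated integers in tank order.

Answer: 11 10 12

Derivation:
Step 1: flows [1->0,1->2] -> levels [11 10 12]
Step 2: flows [0->1,2->1] -> levels [10 12 11]
  -> period-2 cycle: step 2 state = step 0 state
  -> state at step 5: (5-0) mod 2 = 1, same as step 1 -> [11 10 12]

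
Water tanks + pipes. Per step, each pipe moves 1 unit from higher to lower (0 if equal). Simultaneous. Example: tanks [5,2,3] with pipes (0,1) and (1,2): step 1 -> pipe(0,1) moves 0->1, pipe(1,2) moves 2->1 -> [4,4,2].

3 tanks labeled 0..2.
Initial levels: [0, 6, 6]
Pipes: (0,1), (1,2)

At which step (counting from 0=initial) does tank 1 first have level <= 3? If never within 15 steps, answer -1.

Answer: -1

Derivation:
Step 1: flows [1->0,1=2] -> levels [1 5 6]
Step 2: flows [1->0,2->1] -> levels [2 5 5]
Step 3: flows [1->0,1=2] -> levels [3 4 5]
Step 4: flows [1->0,2->1] -> levels [4 4 4]
Step 5: flows [0=1,1=2] -> levels [4 4 4]
  -> stable; tank 1 stays at 4 > 3
Tank 1 never reaches <=3 within 15 steps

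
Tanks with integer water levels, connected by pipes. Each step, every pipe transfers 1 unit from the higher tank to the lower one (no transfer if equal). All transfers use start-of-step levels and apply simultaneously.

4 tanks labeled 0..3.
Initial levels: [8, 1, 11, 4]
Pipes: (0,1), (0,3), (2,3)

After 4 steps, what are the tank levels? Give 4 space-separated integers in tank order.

Answer: 5 5 7 7

Derivation:
Step 1: flows [0->1,0->3,2->3] -> levels [6 2 10 6]
Step 2: flows [0->1,0=3,2->3] -> levels [5 3 9 7]
Step 3: flows [0->1,3->0,2->3] -> levels [5 4 8 7]
Step 4: flows [0->1,3->0,2->3] -> levels [5 5 7 7]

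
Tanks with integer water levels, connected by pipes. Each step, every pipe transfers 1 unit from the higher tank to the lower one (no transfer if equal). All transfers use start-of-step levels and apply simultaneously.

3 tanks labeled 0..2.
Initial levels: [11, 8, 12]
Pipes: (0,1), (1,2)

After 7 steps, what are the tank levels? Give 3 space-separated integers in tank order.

Answer: 11 9 11

Derivation:
Step 1: flows [0->1,2->1] -> levels [10 10 11]
Step 2: flows [0=1,2->1] -> levels [10 11 10]
Step 3: flows [1->0,1->2] -> levels [11 9 11]
Step 4: flows [0->1,2->1] -> levels [10 11 10]
  -> period-2 cycle: step 4 state = step 2 state
  -> state at step 7: (7-2) mod 2 = 1, same as step 3 -> [11 9 11]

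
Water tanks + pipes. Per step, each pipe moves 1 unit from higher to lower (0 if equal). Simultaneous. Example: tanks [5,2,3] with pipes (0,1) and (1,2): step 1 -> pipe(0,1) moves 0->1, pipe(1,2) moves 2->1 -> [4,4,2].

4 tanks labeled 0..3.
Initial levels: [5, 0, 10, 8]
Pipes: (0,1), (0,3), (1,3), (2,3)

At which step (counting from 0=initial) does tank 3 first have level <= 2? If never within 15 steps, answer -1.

Answer: -1

Derivation:
Step 1: flows [0->1,3->0,3->1,2->3] -> levels [5 2 9 7]
Step 2: flows [0->1,3->0,3->1,2->3] -> levels [5 4 8 6]
Step 3: flows [0->1,3->0,3->1,2->3] -> levels [5 6 7 5]
Step 4: flows [1->0,0=3,1->3,2->3] -> levels [6 4 6 7]
Step 5: flows [0->1,3->0,3->1,3->2] -> levels [6 6 7 4]
Step 6: flows [0=1,0->3,1->3,2->3] -> levels [5 5 6 7]
Step 7: flows [0=1,3->0,3->1,3->2] -> levels [6 6 7 4]
  -> period-2 cycle (repeats step 5); tank 3 never drops to <=2
Tank 3 never reaches <=2 within 15 steps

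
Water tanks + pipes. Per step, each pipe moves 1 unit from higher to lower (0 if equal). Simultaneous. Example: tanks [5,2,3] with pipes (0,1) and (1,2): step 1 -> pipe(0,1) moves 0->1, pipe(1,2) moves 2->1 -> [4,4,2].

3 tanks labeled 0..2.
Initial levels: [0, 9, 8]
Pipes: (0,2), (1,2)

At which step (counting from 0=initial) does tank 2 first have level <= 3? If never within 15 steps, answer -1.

Step 1: flows [2->0,1->2] -> levels [1 8 8]
Step 2: flows [2->0,1=2] -> levels [2 8 7]
Step 3: flows [2->0,1->2] -> levels [3 7 7]
Step 4: flows [2->0,1=2] -> levels [4 7 6]
Step 5: flows [2->0,1->2] -> levels [5 6 6]
Step 6: flows [2->0,1=2] -> levels [6 6 5]
Step 7: flows [0->2,1->2] -> levels [5 5 7]
Step 8: flows [2->0,2->1] -> levels [6 6 5]
  -> period-2 cycle (repeats step 6); tank 2 never drops to <=3
Tank 2 never reaches <=3 within 15 steps

Answer: -1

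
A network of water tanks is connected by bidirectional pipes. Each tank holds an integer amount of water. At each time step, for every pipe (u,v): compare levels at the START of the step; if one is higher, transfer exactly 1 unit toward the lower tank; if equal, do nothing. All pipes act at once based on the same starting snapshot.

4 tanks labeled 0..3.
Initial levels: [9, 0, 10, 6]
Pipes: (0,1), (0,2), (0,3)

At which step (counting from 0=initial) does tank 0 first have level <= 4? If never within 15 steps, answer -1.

Step 1: flows [0->1,2->0,0->3] -> levels [8 1 9 7]
Step 2: flows [0->1,2->0,0->3] -> levels [7 2 8 8]
Step 3: flows [0->1,2->0,3->0] -> levels [8 3 7 7]
Step 4: flows [0->1,0->2,0->3] -> levels [5 4 8 8]
Step 5: flows [0->1,2->0,3->0] -> levels [6 5 7 7]
Step 6: flows [0->1,2->0,3->0] -> levels [7 6 6 6]
Step 7: flows [0->1,0->2,0->3] -> levels [4 7 7 7]
Tank 0 first reaches <=4 at step 7

Answer: 7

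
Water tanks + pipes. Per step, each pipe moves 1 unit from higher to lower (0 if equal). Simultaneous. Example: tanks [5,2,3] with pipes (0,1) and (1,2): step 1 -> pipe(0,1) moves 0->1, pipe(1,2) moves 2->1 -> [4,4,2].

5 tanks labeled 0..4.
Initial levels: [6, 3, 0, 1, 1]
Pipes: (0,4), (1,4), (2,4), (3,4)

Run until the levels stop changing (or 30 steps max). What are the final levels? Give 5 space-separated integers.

Step 1: flows [0->4,1->4,4->2,3=4] -> levels [5 2 1 1 2]
Step 2: flows [0->4,1=4,4->2,4->3] -> levels [4 2 2 2 1]
Step 3: flows [0->4,1->4,2->4,3->4] -> levels [3 1 1 1 5]
Step 4: flows [4->0,4->1,4->2,4->3] -> levels [4 2 2 2 1]
  -> period-2 cycle: step 4 state = step 2 state; never stabilizes
  -> state at step 30: (30-2) mod 2 = 0, same as step 2 -> [4 2 2 2 1]

Answer: 4 2 2 2 1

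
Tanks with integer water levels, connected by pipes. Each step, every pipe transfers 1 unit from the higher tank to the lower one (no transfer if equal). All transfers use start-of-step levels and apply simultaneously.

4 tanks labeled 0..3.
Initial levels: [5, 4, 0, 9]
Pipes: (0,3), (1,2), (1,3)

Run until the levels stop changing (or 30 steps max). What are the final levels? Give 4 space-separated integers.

Step 1: flows [3->0,1->2,3->1] -> levels [6 4 1 7]
Step 2: flows [3->0,1->2,3->1] -> levels [7 4 2 5]
Step 3: flows [0->3,1->2,3->1] -> levels [6 4 3 5]
Step 4: flows [0->3,1->2,3->1] -> levels [5 4 4 5]
Step 5: flows [0=3,1=2,3->1] -> levels [5 5 4 4]
Step 6: flows [0->3,1->2,1->3] -> levels [4 3 5 6]
Step 7: flows [3->0,2->1,3->1] -> levels [5 5 4 4]
  -> period-2 cycle: step 7 state = step 5 state; never stabilizes
  -> state at step 30: (30-5) mod 2 = 1, same as step 6 -> [4 3 5 6]

Answer: 4 3 5 6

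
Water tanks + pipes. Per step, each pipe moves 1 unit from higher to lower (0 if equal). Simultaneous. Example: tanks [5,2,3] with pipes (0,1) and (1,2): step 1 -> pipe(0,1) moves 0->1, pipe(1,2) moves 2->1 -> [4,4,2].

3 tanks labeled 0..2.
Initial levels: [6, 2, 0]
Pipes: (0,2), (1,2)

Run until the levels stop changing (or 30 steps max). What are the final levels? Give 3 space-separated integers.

Answer: 3 3 2

Derivation:
Step 1: flows [0->2,1->2] -> levels [5 1 2]
Step 2: flows [0->2,2->1] -> levels [4 2 2]
Step 3: flows [0->2,1=2] -> levels [3 2 3]
Step 4: flows [0=2,2->1] -> levels [3 3 2]
Step 5: flows [0->2,1->2] -> levels [2 2 4]
Step 6: flows [2->0,2->1] -> levels [3 3 2]
  -> period-2 cycle: step 6 state = step 4 state; never stabilizes
  -> state at step 30: (30-4) mod 2 = 0, same as step 4 -> [3 3 2]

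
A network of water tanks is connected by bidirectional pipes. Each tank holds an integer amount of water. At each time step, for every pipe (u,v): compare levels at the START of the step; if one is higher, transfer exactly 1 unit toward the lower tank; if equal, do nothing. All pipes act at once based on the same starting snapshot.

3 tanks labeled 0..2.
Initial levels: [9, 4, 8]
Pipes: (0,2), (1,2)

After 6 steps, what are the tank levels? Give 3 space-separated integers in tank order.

Answer: 7 7 7

Derivation:
Step 1: flows [0->2,2->1] -> levels [8 5 8]
Step 2: flows [0=2,2->1] -> levels [8 6 7]
Step 3: flows [0->2,2->1] -> levels [7 7 7]
Step 4: flows [0=2,1=2] -> levels [7 7 7]
  -> stable; steps 5..6 unchanged -> [7 7 7]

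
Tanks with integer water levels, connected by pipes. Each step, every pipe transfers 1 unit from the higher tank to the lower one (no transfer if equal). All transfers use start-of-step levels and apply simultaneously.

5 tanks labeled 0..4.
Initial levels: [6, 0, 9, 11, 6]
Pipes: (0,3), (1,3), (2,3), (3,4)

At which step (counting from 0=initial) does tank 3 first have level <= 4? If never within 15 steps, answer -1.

Answer: 7

Derivation:
Step 1: flows [3->0,3->1,3->2,3->4] -> levels [7 1 10 7 7]
Step 2: flows [0=3,3->1,2->3,3=4] -> levels [7 2 9 7 7]
Step 3: flows [0=3,3->1,2->3,3=4] -> levels [7 3 8 7 7]
Step 4: flows [0=3,3->1,2->3,3=4] -> levels [7 4 7 7 7]
Step 5: flows [0=3,3->1,2=3,3=4] -> levels [7 5 7 6 7]
Step 6: flows [0->3,3->1,2->3,4->3] -> levels [6 6 6 8 6]
Step 7: flows [3->0,3->1,3->2,3->4] -> levels [7 7 7 4 7]
Tank 3 first reaches <=4 at step 7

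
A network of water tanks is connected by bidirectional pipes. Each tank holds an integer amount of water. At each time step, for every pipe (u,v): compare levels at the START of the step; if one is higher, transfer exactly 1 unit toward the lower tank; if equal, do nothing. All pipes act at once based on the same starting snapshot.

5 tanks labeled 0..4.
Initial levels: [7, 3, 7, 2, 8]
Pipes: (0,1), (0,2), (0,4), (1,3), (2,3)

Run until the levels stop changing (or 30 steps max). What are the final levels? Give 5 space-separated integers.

Answer: 4 6 6 4 7

Derivation:
Step 1: flows [0->1,0=2,4->0,1->3,2->3] -> levels [7 3 6 4 7]
Step 2: flows [0->1,0->2,0=4,3->1,2->3] -> levels [5 5 6 4 7]
Step 3: flows [0=1,2->0,4->0,1->3,2->3] -> levels [7 4 4 6 6]
Step 4: flows [0->1,0->2,0->4,3->1,3->2] -> levels [4 6 6 4 7]
Step 5: flows [1->0,2->0,4->0,1->3,2->3] -> levels [7 4 4 6 6]
  -> period-2 cycle: step 5 state = step 3 state; never stabilizes
  -> state at step 30: (30-3) mod 2 = 1, same as step 4 -> [4 6 6 4 7]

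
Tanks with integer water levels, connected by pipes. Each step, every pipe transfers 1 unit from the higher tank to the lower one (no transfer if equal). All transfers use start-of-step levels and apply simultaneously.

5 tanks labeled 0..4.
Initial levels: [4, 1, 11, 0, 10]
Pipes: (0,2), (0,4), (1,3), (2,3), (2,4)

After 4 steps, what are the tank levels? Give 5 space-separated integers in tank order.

Step 1: flows [2->0,4->0,1->3,2->3,2->4] -> levels [6 0 8 2 10]
Step 2: flows [2->0,4->0,3->1,2->3,4->2] -> levels [8 1 7 2 8]
Step 3: flows [0->2,0=4,3->1,2->3,4->2] -> levels [7 2 8 2 7]
Step 4: flows [2->0,0=4,1=3,2->3,2->4] -> levels [8 2 5 3 8]

Answer: 8 2 5 3 8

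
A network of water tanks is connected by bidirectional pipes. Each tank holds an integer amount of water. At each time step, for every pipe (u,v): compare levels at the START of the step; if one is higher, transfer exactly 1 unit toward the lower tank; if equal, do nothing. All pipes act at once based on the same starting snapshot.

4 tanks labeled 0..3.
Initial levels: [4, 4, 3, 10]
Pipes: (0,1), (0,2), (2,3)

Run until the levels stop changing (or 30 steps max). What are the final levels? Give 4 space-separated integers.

Step 1: flows [0=1,0->2,3->2] -> levels [3 4 5 9]
Step 2: flows [1->0,2->0,3->2] -> levels [5 3 5 8]
Step 3: flows [0->1,0=2,3->2] -> levels [4 4 6 7]
Step 4: flows [0=1,2->0,3->2] -> levels [5 4 6 6]
Step 5: flows [0->1,2->0,2=3] -> levels [5 5 5 6]
Step 6: flows [0=1,0=2,3->2] -> levels [5 5 6 5]
Step 7: flows [0=1,2->0,2->3] -> levels [6 5 4 6]
Step 8: flows [0->1,0->2,3->2] -> levels [4 6 6 5]
Step 9: flows [1->0,2->0,2->3] -> levels [6 5 4 6]
  -> period-2 cycle: step 9 state = step 7 state; never stabilizes
  -> state at step 30: (30-7) mod 2 = 1, same as step 8 -> [4 6 6 5]

Answer: 4 6 6 5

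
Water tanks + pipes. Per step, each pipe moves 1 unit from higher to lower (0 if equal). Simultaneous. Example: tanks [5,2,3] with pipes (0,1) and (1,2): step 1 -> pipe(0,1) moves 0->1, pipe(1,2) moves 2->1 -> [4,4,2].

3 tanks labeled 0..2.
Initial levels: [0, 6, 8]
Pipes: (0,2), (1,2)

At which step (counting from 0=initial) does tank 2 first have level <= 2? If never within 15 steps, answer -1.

Answer: -1

Derivation:
Step 1: flows [2->0,2->1] -> levels [1 7 6]
Step 2: flows [2->0,1->2] -> levels [2 6 6]
Step 3: flows [2->0,1=2] -> levels [3 6 5]
Step 4: flows [2->0,1->2] -> levels [4 5 5]
Step 5: flows [2->0,1=2] -> levels [5 5 4]
Step 6: flows [0->2,1->2] -> levels [4 4 6]
Step 7: flows [2->0,2->1] -> levels [5 5 4]
  -> period-2 cycle (repeats step 5); tank 2 never drops to <=2
Tank 2 never reaches <=2 within 15 steps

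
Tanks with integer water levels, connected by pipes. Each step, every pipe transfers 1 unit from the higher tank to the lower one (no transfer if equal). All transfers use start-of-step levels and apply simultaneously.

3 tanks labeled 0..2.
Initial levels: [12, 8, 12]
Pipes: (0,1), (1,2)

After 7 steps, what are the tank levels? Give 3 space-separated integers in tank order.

Answer: 11 10 11

Derivation:
Step 1: flows [0->1,2->1] -> levels [11 10 11]
Step 2: flows [0->1,2->1] -> levels [10 12 10]
Step 3: flows [1->0,1->2] -> levels [11 10 11]
  -> period-2 cycle: step 3 state = step 1 state
  -> state at step 7: (7-1) mod 2 = 0, same as step 1 -> [11 10 11]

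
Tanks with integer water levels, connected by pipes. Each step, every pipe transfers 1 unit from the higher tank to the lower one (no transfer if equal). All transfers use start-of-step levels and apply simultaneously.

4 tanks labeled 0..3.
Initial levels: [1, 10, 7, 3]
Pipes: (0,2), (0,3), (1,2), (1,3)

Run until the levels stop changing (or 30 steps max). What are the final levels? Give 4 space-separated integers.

Answer: 5 4 6 6

Derivation:
Step 1: flows [2->0,3->0,1->2,1->3] -> levels [3 8 7 3]
Step 2: flows [2->0,0=3,1->2,1->3] -> levels [4 6 7 4]
Step 3: flows [2->0,0=3,2->1,1->3] -> levels [5 6 5 5]
Step 4: flows [0=2,0=3,1->2,1->3] -> levels [5 4 6 6]
Step 5: flows [2->0,3->0,2->1,3->1] -> levels [7 6 4 4]
Step 6: flows [0->2,0->3,1->2,1->3] -> levels [5 4 6 6]
  -> period-2 cycle: step 6 state = step 4 state; never stabilizes
  -> state at step 30: (30-4) mod 2 = 0, same as step 4 -> [5 4 6 6]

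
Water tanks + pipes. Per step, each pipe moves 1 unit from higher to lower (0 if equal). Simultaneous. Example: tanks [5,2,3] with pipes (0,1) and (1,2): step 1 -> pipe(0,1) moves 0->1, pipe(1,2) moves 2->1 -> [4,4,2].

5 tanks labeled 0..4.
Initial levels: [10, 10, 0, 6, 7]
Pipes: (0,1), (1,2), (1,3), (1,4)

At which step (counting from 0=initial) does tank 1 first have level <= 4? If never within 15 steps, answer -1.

Answer: 5

Derivation:
Step 1: flows [0=1,1->2,1->3,1->4] -> levels [10 7 1 7 8]
Step 2: flows [0->1,1->2,1=3,4->1] -> levels [9 8 2 7 7]
Step 3: flows [0->1,1->2,1->3,1->4] -> levels [8 6 3 8 8]
Step 4: flows [0->1,1->2,3->1,4->1] -> levels [7 8 4 7 7]
Step 5: flows [1->0,1->2,1->3,1->4] -> levels [8 4 5 8 8]
Tank 1 first reaches <=4 at step 5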